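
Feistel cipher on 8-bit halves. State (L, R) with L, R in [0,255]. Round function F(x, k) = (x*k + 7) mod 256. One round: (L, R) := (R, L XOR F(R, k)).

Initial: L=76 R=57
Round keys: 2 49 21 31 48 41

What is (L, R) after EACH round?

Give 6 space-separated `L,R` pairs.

Round 1 (k=2): L=57 R=53
Round 2 (k=49): L=53 R=21
Round 3 (k=21): L=21 R=245
Round 4 (k=31): L=245 R=167
Round 5 (k=48): L=167 R=162
Round 6 (k=41): L=162 R=94

Answer: 57,53 53,21 21,245 245,167 167,162 162,94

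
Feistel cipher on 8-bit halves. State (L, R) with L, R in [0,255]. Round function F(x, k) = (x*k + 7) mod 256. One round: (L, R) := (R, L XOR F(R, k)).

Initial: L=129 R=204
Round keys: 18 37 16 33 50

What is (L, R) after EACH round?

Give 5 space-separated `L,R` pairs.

Round 1 (k=18): L=204 R=222
Round 2 (k=37): L=222 R=209
Round 3 (k=16): L=209 R=201
Round 4 (k=33): L=201 R=33
Round 5 (k=50): L=33 R=176

Answer: 204,222 222,209 209,201 201,33 33,176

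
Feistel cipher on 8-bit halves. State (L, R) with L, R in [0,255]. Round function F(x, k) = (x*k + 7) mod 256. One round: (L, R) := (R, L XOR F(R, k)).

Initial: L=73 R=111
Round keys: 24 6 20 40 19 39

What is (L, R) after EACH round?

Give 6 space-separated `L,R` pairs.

Answer: 111,38 38,132 132,113 113,43 43,73 73,13

Derivation:
Round 1 (k=24): L=111 R=38
Round 2 (k=6): L=38 R=132
Round 3 (k=20): L=132 R=113
Round 4 (k=40): L=113 R=43
Round 5 (k=19): L=43 R=73
Round 6 (k=39): L=73 R=13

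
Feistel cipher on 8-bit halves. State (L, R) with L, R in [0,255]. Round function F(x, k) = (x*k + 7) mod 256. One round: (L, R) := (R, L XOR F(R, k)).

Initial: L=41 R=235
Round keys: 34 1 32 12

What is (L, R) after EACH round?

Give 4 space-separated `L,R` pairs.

Answer: 235,20 20,240 240,19 19,27

Derivation:
Round 1 (k=34): L=235 R=20
Round 2 (k=1): L=20 R=240
Round 3 (k=32): L=240 R=19
Round 4 (k=12): L=19 R=27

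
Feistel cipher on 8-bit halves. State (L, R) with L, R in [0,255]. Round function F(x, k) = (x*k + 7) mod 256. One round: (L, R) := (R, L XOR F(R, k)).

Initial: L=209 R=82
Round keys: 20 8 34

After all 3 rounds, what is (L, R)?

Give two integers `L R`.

Round 1 (k=20): L=82 R=190
Round 2 (k=8): L=190 R=165
Round 3 (k=34): L=165 R=79

Answer: 165 79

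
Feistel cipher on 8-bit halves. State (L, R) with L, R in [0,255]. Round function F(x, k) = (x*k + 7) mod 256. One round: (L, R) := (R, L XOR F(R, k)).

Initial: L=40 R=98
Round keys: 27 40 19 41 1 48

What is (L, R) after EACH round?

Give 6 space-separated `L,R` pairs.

Round 1 (k=27): L=98 R=117
Round 2 (k=40): L=117 R=45
Round 3 (k=19): L=45 R=43
Round 4 (k=41): L=43 R=199
Round 5 (k=1): L=199 R=229
Round 6 (k=48): L=229 R=48

Answer: 98,117 117,45 45,43 43,199 199,229 229,48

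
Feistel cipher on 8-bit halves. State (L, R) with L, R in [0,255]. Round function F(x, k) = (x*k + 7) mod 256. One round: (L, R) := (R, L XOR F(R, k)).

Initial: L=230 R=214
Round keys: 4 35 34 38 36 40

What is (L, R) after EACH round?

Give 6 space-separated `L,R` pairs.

Round 1 (k=4): L=214 R=185
Round 2 (k=35): L=185 R=132
Round 3 (k=34): L=132 R=54
Round 4 (k=38): L=54 R=143
Round 5 (k=36): L=143 R=21
Round 6 (k=40): L=21 R=192

Answer: 214,185 185,132 132,54 54,143 143,21 21,192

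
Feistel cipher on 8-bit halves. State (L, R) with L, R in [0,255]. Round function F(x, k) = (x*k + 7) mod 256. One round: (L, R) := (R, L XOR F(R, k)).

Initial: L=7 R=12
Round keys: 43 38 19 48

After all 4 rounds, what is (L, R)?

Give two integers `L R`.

Answer: 140 132

Derivation:
Round 1 (k=43): L=12 R=12
Round 2 (k=38): L=12 R=195
Round 3 (k=19): L=195 R=140
Round 4 (k=48): L=140 R=132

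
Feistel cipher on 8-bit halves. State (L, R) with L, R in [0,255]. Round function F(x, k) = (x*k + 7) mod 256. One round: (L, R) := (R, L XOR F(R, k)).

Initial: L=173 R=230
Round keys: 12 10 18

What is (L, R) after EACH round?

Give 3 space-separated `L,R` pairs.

Round 1 (k=12): L=230 R=98
Round 2 (k=10): L=98 R=61
Round 3 (k=18): L=61 R=51

Answer: 230,98 98,61 61,51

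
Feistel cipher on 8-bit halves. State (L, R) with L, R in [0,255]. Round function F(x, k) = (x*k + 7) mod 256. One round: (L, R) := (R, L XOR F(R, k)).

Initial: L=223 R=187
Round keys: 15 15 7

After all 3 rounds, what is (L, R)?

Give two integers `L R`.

Answer: 175 243

Derivation:
Round 1 (k=15): L=187 R=35
Round 2 (k=15): L=35 R=175
Round 3 (k=7): L=175 R=243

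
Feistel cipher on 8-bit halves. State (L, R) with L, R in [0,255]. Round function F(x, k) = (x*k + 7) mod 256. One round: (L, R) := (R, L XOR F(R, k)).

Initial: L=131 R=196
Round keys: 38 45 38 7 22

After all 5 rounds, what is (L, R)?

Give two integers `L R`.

Answer: 117 184

Derivation:
Round 1 (k=38): L=196 R=156
Round 2 (k=45): L=156 R=183
Round 3 (k=38): L=183 R=173
Round 4 (k=7): L=173 R=117
Round 5 (k=22): L=117 R=184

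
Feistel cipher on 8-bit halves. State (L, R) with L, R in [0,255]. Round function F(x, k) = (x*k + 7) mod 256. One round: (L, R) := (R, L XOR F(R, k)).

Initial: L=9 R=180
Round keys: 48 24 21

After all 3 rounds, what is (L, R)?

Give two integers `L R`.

Round 1 (k=48): L=180 R=206
Round 2 (k=24): L=206 R=227
Round 3 (k=21): L=227 R=104

Answer: 227 104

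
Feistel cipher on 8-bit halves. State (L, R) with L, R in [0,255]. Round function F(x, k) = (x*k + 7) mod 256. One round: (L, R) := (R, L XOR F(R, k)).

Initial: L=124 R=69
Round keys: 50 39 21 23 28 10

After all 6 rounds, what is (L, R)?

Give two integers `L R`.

Answer: 252 208

Derivation:
Round 1 (k=50): L=69 R=253
Round 2 (k=39): L=253 R=215
Round 3 (k=21): L=215 R=87
Round 4 (k=23): L=87 R=15
Round 5 (k=28): L=15 R=252
Round 6 (k=10): L=252 R=208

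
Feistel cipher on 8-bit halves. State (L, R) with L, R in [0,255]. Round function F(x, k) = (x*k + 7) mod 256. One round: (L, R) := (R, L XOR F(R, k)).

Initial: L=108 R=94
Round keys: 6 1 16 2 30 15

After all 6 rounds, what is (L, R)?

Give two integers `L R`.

Round 1 (k=6): L=94 R=87
Round 2 (k=1): L=87 R=0
Round 3 (k=16): L=0 R=80
Round 4 (k=2): L=80 R=167
Round 5 (k=30): L=167 R=201
Round 6 (k=15): L=201 R=105

Answer: 201 105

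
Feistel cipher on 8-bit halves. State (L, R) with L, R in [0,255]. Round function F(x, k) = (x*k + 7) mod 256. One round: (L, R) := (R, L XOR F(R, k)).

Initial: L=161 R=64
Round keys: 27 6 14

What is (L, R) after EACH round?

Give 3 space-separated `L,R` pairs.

Answer: 64,102 102,43 43,7

Derivation:
Round 1 (k=27): L=64 R=102
Round 2 (k=6): L=102 R=43
Round 3 (k=14): L=43 R=7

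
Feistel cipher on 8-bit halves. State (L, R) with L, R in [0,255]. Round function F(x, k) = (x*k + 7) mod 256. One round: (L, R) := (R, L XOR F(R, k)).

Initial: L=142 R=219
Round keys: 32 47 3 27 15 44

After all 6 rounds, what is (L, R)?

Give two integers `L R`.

Round 1 (k=32): L=219 R=233
Round 2 (k=47): L=233 R=21
Round 3 (k=3): L=21 R=175
Round 4 (k=27): L=175 R=105
Round 5 (k=15): L=105 R=129
Round 6 (k=44): L=129 R=90

Answer: 129 90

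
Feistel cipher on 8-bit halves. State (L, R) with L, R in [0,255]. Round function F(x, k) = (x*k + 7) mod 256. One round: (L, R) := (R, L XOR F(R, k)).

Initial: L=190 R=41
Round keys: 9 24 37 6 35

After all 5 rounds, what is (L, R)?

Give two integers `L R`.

Round 1 (k=9): L=41 R=198
Round 2 (k=24): L=198 R=190
Round 3 (k=37): L=190 R=187
Round 4 (k=6): L=187 R=215
Round 5 (k=35): L=215 R=215

Answer: 215 215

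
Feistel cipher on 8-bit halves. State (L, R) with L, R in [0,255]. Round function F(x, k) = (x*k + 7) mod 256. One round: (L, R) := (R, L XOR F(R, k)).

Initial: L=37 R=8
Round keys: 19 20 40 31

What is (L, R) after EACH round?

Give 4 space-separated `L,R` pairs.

Round 1 (k=19): L=8 R=186
Round 2 (k=20): L=186 R=135
Round 3 (k=40): L=135 R=165
Round 4 (k=31): L=165 R=133

Answer: 8,186 186,135 135,165 165,133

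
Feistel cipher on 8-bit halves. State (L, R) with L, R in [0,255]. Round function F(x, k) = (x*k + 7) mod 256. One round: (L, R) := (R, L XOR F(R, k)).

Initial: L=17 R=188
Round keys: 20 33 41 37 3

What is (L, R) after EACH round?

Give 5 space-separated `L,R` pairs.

Round 1 (k=20): L=188 R=166
Round 2 (k=33): L=166 R=209
Round 3 (k=41): L=209 R=38
Round 4 (k=37): L=38 R=84
Round 5 (k=3): L=84 R=37

Answer: 188,166 166,209 209,38 38,84 84,37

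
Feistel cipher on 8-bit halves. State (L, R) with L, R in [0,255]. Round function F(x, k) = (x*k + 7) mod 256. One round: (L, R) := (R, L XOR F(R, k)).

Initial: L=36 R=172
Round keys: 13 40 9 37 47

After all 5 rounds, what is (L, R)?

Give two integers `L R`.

Round 1 (k=13): L=172 R=231
Round 2 (k=40): L=231 R=179
Round 3 (k=9): L=179 R=181
Round 4 (k=37): L=181 R=131
Round 5 (k=47): L=131 R=161

Answer: 131 161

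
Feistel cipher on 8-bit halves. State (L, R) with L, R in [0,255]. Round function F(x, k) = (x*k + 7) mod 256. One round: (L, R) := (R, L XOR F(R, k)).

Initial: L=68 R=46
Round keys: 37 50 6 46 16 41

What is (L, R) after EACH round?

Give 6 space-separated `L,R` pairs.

Round 1 (k=37): L=46 R=233
Round 2 (k=50): L=233 R=167
Round 3 (k=6): L=167 R=24
Round 4 (k=46): L=24 R=240
Round 5 (k=16): L=240 R=31
Round 6 (k=41): L=31 R=14

Answer: 46,233 233,167 167,24 24,240 240,31 31,14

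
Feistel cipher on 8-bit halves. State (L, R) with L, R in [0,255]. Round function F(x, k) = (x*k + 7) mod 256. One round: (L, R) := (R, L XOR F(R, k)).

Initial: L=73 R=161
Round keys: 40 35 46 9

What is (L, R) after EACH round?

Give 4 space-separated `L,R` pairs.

Round 1 (k=40): L=161 R=102
Round 2 (k=35): L=102 R=88
Round 3 (k=46): L=88 R=177
Round 4 (k=9): L=177 R=24

Answer: 161,102 102,88 88,177 177,24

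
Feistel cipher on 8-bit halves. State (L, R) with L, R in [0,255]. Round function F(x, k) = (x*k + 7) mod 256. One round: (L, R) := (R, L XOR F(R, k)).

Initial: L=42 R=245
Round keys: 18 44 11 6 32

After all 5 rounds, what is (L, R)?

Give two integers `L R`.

Answer: 253 29

Derivation:
Round 1 (k=18): L=245 R=107
Round 2 (k=44): L=107 R=158
Round 3 (k=11): L=158 R=186
Round 4 (k=6): L=186 R=253
Round 5 (k=32): L=253 R=29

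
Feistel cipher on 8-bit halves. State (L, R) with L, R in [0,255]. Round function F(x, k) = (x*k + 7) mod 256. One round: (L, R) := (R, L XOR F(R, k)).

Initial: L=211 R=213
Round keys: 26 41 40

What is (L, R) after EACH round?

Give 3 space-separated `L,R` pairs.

Round 1 (k=26): L=213 R=122
Round 2 (k=41): L=122 R=68
Round 3 (k=40): L=68 R=221

Answer: 213,122 122,68 68,221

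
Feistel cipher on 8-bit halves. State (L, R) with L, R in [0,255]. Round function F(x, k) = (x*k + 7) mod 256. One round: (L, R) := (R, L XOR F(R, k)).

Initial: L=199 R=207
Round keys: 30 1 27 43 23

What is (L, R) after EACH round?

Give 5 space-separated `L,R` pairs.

Answer: 207,142 142,90 90,11 11,186 186,182

Derivation:
Round 1 (k=30): L=207 R=142
Round 2 (k=1): L=142 R=90
Round 3 (k=27): L=90 R=11
Round 4 (k=43): L=11 R=186
Round 5 (k=23): L=186 R=182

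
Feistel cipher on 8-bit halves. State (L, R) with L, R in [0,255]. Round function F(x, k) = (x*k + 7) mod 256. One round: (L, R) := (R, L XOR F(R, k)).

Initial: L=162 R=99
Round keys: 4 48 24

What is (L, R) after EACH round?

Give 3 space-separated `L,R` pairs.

Answer: 99,49 49,84 84,214

Derivation:
Round 1 (k=4): L=99 R=49
Round 2 (k=48): L=49 R=84
Round 3 (k=24): L=84 R=214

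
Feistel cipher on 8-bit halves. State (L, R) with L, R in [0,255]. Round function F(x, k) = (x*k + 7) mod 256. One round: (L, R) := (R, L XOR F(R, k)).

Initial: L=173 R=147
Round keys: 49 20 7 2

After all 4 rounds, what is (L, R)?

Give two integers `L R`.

Answer: 128 7

Derivation:
Round 1 (k=49): L=147 R=135
Round 2 (k=20): L=135 R=0
Round 3 (k=7): L=0 R=128
Round 4 (k=2): L=128 R=7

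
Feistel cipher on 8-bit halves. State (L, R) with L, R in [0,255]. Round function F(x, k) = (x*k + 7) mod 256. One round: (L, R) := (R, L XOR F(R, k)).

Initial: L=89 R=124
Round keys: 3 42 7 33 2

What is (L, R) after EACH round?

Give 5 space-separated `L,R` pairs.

Answer: 124,34 34,231 231,122 122,38 38,41

Derivation:
Round 1 (k=3): L=124 R=34
Round 2 (k=42): L=34 R=231
Round 3 (k=7): L=231 R=122
Round 4 (k=33): L=122 R=38
Round 5 (k=2): L=38 R=41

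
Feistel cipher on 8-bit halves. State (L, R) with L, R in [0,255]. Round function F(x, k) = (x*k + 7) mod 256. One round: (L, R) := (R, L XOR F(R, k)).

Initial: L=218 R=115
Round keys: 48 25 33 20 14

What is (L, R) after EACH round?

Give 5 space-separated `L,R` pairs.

Round 1 (k=48): L=115 R=77
Round 2 (k=25): L=77 R=255
Round 3 (k=33): L=255 R=171
Round 4 (k=20): L=171 R=156
Round 5 (k=14): L=156 R=36

Answer: 115,77 77,255 255,171 171,156 156,36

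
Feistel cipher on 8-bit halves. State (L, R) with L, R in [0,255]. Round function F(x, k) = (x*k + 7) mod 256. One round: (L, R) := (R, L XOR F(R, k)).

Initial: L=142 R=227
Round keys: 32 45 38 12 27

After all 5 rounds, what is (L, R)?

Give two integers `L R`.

Round 1 (k=32): L=227 R=233
Round 2 (k=45): L=233 R=31
Round 3 (k=38): L=31 R=72
Round 4 (k=12): L=72 R=120
Round 5 (k=27): L=120 R=231

Answer: 120 231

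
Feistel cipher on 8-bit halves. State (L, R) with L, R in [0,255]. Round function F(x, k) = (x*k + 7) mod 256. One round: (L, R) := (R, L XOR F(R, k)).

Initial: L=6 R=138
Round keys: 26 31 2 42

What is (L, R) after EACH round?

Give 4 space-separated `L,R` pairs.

Answer: 138,13 13,16 16,42 42,251

Derivation:
Round 1 (k=26): L=138 R=13
Round 2 (k=31): L=13 R=16
Round 3 (k=2): L=16 R=42
Round 4 (k=42): L=42 R=251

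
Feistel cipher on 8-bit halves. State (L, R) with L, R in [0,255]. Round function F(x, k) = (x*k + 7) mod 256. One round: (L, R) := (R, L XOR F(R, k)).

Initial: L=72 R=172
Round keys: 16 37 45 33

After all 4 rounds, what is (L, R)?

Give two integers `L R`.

Answer: 194 23

Derivation:
Round 1 (k=16): L=172 R=143
Round 2 (k=37): L=143 R=30
Round 3 (k=45): L=30 R=194
Round 4 (k=33): L=194 R=23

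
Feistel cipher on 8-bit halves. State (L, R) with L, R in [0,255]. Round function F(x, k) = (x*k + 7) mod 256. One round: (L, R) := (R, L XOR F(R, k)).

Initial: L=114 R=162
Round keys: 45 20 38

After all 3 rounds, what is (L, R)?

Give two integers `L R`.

Answer: 161 30

Derivation:
Round 1 (k=45): L=162 R=243
Round 2 (k=20): L=243 R=161
Round 3 (k=38): L=161 R=30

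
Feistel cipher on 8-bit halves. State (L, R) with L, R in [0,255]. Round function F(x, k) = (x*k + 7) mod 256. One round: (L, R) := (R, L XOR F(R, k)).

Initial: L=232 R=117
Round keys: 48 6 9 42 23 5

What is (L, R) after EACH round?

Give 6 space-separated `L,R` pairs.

Round 1 (k=48): L=117 R=31
Round 2 (k=6): L=31 R=180
Round 3 (k=9): L=180 R=68
Round 4 (k=42): L=68 R=155
Round 5 (k=23): L=155 R=176
Round 6 (k=5): L=176 R=236

Answer: 117,31 31,180 180,68 68,155 155,176 176,236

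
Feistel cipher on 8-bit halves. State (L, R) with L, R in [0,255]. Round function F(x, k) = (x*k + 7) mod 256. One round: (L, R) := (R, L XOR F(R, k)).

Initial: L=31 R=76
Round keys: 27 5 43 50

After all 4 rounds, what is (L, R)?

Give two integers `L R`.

Answer: 128 32

Derivation:
Round 1 (k=27): L=76 R=20
Round 2 (k=5): L=20 R=39
Round 3 (k=43): L=39 R=128
Round 4 (k=50): L=128 R=32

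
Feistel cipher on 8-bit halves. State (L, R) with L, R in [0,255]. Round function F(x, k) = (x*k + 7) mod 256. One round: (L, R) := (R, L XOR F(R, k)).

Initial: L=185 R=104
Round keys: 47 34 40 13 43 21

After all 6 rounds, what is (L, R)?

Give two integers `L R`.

Answer: 93 31

Derivation:
Round 1 (k=47): L=104 R=166
Round 2 (k=34): L=166 R=123
Round 3 (k=40): L=123 R=153
Round 4 (k=13): L=153 R=183
Round 5 (k=43): L=183 R=93
Round 6 (k=21): L=93 R=31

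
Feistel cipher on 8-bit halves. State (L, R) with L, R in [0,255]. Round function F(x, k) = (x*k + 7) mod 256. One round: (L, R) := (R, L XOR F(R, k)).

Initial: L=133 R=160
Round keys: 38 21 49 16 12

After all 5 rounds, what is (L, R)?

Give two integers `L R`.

Answer: 118 197

Derivation:
Round 1 (k=38): L=160 R=66
Round 2 (k=21): L=66 R=209
Round 3 (k=49): L=209 R=74
Round 4 (k=16): L=74 R=118
Round 5 (k=12): L=118 R=197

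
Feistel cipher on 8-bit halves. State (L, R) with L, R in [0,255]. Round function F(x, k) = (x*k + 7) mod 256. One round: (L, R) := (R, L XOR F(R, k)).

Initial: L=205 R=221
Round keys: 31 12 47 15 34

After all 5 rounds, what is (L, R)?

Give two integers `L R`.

Answer: 71 211

Derivation:
Round 1 (k=31): L=221 R=7
Round 2 (k=12): L=7 R=134
Round 3 (k=47): L=134 R=166
Round 4 (k=15): L=166 R=71
Round 5 (k=34): L=71 R=211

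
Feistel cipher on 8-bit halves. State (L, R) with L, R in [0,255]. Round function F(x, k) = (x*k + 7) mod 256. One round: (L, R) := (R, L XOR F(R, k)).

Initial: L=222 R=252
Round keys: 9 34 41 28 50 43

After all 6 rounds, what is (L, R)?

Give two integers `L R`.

Round 1 (k=9): L=252 R=61
Round 2 (k=34): L=61 R=221
Round 3 (k=41): L=221 R=81
Round 4 (k=28): L=81 R=62
Round 5 (k=50): L=62 R=114
Round 6 (k=43): L=114 R=19

Answer: 114 19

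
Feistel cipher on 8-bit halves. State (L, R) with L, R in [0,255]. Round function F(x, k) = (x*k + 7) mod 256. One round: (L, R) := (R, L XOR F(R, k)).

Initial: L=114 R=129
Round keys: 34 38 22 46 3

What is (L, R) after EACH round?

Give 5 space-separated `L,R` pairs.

Answer: 129,91 91,8 8,236 236,103 103,208

Derivation:
Round 1 (k=34): L=129 R=91
Round 2 (k=38): L=91 R=8
Round 3 (k=22): L=8 R=236
Round 4 (k=46): L=236 R=103
Round 5 (k=3): L=103 R=208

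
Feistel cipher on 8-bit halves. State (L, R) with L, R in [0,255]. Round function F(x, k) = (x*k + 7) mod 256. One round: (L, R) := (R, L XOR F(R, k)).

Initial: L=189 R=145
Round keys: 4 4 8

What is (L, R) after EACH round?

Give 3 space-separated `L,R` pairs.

Round 1 (k=4): L=145 R=246
Round 2 (k=4): L=246 R=78
Round 3 (k=8): L=78 R=129

Answer: 145,246 246,78 78,129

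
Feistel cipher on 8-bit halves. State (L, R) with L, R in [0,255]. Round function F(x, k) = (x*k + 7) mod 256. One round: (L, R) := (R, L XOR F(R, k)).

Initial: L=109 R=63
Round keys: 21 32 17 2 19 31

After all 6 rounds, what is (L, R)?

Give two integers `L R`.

Answer: 148 44

Derivation:
Round 1 (k=21): L=63 R=95
Round 2 (k=32): L=95 R=216
Round 3 (k=17): L=216 R=0
Round 4 (k=2): L=0 R=223
Round 5 (k=19): L=223 R=148
Round 6 (k=31): L=148 R=44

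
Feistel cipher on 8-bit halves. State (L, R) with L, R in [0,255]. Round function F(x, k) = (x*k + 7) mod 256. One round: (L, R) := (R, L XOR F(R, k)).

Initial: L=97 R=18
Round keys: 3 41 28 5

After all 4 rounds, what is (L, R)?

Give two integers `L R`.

Answer: 191 19

Derivation:
Round 1 (k=3): L=18 R=92
Round 2 (k=41): L=92 R=209
Round 3 (k=28): L=209 R=191
Round 4 (k=5): L=191 R=19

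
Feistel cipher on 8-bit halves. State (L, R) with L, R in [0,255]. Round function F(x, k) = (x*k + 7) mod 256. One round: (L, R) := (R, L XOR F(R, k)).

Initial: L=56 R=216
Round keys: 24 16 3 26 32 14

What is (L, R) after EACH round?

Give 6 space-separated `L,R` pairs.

Round 1 (k=24): L=216 R=127
Round 2 (k=16): L=127 R=47
Round 3 (k=3): L=47 R=235
Round 4 (k=26): L=235 R=202
Round 5 (k=32): L=202 R=172
Round 6 (k=14): L=172 R=165

Answer: 216,127 127,47 47,235 235,202 202,172 172,165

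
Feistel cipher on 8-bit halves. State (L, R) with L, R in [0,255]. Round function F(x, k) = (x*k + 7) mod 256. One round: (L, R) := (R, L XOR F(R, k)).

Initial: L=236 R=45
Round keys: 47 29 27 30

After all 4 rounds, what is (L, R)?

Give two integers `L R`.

Answer: 137 237

Derivation:
Round 1 (k=47): L=45 R=166
Round 2 (k=29): L=166 R=248
Round 3 (k=27): L=248 R=137
Round 4 (k=30): L=137 R=237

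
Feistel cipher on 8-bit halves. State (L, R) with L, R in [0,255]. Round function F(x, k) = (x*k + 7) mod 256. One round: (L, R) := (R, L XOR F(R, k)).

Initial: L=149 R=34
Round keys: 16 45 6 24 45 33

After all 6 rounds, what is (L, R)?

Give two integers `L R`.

Round 1 (k=16): L=34 R=178
Round 2 (k=45): L=178 R=115
Round 3 (k=6): L=115 R=11
Round 4 (k=24): L=11 R=124
Round 5 (k=45): L=124 R=216
Round 6 (k=33): L=216 R=163

Answer: 216 163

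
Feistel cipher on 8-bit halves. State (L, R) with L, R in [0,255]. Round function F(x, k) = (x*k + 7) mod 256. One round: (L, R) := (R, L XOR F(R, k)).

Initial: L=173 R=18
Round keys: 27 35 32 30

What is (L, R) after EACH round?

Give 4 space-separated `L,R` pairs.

Round 1 (k=27): L=18 R=64
Round 2 (k=35): L=64 R=213
Round 3 (k=32): L=213 R=231
Round 4 (k=30): L=231 R=204

Answer: 18,64 64,213 213,231 231,204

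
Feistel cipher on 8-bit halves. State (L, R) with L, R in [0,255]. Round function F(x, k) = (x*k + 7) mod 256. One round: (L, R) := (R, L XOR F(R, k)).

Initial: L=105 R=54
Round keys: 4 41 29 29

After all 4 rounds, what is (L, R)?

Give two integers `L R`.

Round 1 (k=4): L=54 R=182
Round 2 (k=41): L=182 R=27
Round 3 (k=29): L=27 R=160
Round 4 (k=29): L=160 R=60

Answer: 160 60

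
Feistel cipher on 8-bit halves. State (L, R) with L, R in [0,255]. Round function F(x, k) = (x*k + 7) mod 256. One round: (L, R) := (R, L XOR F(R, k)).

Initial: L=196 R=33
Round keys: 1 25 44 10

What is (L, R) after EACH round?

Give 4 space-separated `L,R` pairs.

Round 1 (k=1): L=33 R=236
Round 2 (k=25): L=236 R=50
Round 3 (k=44): L=50 R=115
Round 4 (k=10): L=115 R=183

Answer: 33,236 236,50 50,115 115,183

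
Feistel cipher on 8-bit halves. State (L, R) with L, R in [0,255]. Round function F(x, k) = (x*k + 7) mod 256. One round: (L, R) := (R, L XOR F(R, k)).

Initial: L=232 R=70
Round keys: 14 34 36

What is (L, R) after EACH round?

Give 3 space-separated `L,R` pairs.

Round 1 (k=14): L=70 R=51
Round 2 (k=34): L=51 R=139
Round 3 (k=36): L=139 R=160

Answer: 70,51 51,139 139,160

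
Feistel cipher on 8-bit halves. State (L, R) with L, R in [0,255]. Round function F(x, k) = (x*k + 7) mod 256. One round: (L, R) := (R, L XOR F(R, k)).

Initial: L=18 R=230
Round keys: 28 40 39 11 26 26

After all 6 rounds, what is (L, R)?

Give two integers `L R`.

Round 1 (k=28): L=230 R=61
Round 2 (k=40): L=61 R=105
Round 3 (k=39): L=105 R=59
Round 4 (k=11): L=59 R=249
Round 5 (k=26): L=249 R=106
Round 6 (k=26): L=106 R=50

Answer: 106 50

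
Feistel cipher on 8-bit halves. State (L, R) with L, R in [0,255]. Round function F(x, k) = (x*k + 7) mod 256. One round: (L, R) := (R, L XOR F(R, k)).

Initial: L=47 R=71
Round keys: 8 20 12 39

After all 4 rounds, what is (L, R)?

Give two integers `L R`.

Round 1 (k=8): L=71 R=16
Round 2 (k=20): L=16 R=0
Round 3 (k=12): L=0 R=23
Round 4 (k=39): L=23 R=136

Answer: 23 136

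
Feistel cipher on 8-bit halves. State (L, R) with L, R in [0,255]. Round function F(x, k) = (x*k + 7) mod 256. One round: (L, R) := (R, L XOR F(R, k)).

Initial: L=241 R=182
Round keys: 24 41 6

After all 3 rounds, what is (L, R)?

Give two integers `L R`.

Round 1 (k=24): L=182 R=230
Round 2 (k=41): L=230 R=107
Round 3 (k=6): L=107 R=111

Answer: 107 111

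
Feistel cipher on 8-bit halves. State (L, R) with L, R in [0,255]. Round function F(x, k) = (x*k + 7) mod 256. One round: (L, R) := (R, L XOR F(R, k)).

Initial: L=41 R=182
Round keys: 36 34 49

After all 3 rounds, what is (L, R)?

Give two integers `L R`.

Answer: 133 202

Derivation:
Round 1 (k=36): L=182 R=182
Round 2 (k=34): L=182 R=133
Round 3 (k=49): L=133 R=202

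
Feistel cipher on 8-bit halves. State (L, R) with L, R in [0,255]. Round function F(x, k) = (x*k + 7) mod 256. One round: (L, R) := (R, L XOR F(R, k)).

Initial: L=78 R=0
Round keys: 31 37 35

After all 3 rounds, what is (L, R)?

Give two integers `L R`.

Round 1 (k=31): L=0 R=73
Round 2 (k=37): L=73 R=148
Round 3 (k=35): L=148 R=10

Answer: 148 10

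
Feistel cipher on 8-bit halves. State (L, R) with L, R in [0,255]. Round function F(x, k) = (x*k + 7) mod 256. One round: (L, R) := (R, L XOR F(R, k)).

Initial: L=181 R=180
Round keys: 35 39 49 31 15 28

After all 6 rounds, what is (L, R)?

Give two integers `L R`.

Round 1 (k=35): L=180 R=22
Round 2 (k=39): L=22 R=213
Round 3 (k=49): L=213 R=218
Round 4 (k=31): L=218 R=184
Round 5 (k=15): L=184 R=21
Round 6 (k=28): L=21 R=235

Answer: 21 235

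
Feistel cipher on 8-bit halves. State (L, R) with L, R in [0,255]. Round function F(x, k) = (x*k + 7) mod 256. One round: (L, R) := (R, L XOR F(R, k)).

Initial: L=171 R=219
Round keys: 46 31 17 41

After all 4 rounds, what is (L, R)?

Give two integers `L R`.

Answer: 199 64

Derivation:
Round 1 (k=46): L=219 R=202
Round 2 (k=31): L=202 R=166
Round 3 (k=17): L=166 R=199
Round 4 (k=41): L=199 R=64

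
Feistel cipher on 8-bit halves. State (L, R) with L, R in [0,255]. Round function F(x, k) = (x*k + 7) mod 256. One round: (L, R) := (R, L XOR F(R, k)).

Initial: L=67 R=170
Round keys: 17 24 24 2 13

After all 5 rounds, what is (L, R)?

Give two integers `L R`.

Round 1 (k=17): L=170 R=18
Round 2 (k=24): L=18 R=29
Round 3 (k=24): L=29 R=173
Round 4 (k=2): L=173 R=124
Round 5 (k=13): L=124 R=254

Answer: 124 254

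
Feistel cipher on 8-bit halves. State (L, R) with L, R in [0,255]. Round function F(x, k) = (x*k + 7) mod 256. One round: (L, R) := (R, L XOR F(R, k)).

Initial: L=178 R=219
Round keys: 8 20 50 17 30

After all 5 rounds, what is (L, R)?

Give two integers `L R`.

Answer: 33 47

Derivation:
Round 1 (k=8): L=219 R=109
Round 2 (k=20): L=109 R=80
Round 3 (k=50): L=80 R=202
Round 4 (k=17): L=202 R=33
Round 5 (k=30): L=33 R=47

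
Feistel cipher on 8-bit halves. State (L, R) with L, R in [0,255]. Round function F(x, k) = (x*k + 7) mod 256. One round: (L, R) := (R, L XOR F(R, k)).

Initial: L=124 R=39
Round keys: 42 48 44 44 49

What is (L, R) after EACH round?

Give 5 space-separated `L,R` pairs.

Round 1 (k=42): L=39 R=17
Round 2 (k=48): L=17 R=16
Round 3 (k=44): L=16 R=214
Round 4 (k=44): L=214 R=223
Round 5 (k=49): L=223 R=96

Answer: 39,17 17,16 16,214 214,223 223,96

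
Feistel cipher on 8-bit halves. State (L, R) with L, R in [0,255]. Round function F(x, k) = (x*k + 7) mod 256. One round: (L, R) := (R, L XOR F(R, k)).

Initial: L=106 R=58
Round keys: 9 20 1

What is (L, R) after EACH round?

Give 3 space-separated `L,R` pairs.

Round 1 (k=9): L=58 R=123
Round 2 (k=20): L=123 R=153
Round 3 (k=1): L=153 R=219

Answer: 58,123 123,153 153,219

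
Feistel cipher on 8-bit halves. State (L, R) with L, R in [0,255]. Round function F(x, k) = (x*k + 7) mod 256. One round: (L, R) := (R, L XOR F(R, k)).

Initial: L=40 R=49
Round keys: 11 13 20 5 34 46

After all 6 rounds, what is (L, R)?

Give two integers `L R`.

Round 1 (k=11): L=49 R=10
Round 2 (k=13): L=10 R=184
Round 3 (k=20): L=184 R=109
Round 4 (k=5): L=109 R=144
Round 5 (k=34): L=144 R=74
Round 6 (k=46): L=74 R=195

Answer: 74 195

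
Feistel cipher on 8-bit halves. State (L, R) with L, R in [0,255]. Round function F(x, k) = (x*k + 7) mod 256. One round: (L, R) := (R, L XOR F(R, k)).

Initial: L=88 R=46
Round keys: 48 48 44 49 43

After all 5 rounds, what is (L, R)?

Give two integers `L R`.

Round 1 (k=48): L=46 R=255
Round 2 (k=48): L=255 R=249
Round 3 (k=44): L=249 R=44
Round 4 (k=49): L=44 R=138
Round 5 (k=43): L=138 R=25

Answer: 138 25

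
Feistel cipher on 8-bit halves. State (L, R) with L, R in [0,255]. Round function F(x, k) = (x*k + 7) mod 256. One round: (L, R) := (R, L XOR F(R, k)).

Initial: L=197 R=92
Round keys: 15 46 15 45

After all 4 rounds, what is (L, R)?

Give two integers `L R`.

Round 1 (k=15): L=92 R=174
Round 2 (k=46): L=174 R=23
Round 3 (k=15): L=23 R=206
Round 4 (k=45): L=206 R=42

Answer: 206 42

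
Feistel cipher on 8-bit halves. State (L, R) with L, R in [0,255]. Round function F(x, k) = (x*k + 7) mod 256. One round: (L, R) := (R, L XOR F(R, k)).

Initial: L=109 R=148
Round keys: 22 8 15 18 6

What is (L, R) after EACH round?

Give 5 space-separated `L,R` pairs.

Answer: 148,210 210,3 3,230 230,48 48,193

Derivation:
Round 1 (k=22): L=148 R=210
Round 2 (k=8): L=210 R=3
Round 3 (k=15): L=3 R=230
Round 4 (k=18): L=230 R=48
Round 5 (k=6): L=48 R=193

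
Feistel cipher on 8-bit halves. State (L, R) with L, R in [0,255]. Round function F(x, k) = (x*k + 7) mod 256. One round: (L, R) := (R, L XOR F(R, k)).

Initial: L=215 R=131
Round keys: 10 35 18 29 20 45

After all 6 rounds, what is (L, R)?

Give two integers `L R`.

Round 1 (k=10): L=131 R=242
Round 2 (k=35): L=242 R=158
Round 3 (k=18): L=158 R=209
Round 4 (k=29): L=209 R=42
Round 5 (k=20): L=42 R=158
Round 6 (k=45): L=158 R=231

Answer: 158 231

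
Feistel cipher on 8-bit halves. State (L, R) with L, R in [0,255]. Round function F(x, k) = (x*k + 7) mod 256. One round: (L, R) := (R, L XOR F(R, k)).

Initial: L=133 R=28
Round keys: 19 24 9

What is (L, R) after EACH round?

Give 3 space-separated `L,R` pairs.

Answer: 28,158 158,203 203,180

Derivation:
Round 1 (k=19): L=28 R=158
Round 2 (k=24): L=158 R=203
Round 3 (k=9): L=203 R=180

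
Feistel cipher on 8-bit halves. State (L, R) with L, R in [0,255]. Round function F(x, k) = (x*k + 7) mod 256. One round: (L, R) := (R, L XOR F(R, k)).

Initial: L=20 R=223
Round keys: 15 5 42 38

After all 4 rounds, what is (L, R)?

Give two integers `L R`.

Answer: 147 69

Derivation:
Round 1 (k=15): L=223 R=12
Round 2 (k=5): L=12 R=156
Round 3 (k=42): L=156 R=147
Round 4 (k=38): L=147 R=69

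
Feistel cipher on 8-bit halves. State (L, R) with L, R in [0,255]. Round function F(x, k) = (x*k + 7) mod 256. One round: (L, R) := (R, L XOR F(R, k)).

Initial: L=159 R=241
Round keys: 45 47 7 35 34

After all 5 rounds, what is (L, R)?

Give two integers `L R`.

Round 1 (k=45): L=241 R=251
Round 2 (k=47): L=251 R=237
Round 3 (k=7): L=237 R=121
Round 4 (k=35): L=121 R=127
Round 5 (k=34): L=127 R=156

Answer: 127 156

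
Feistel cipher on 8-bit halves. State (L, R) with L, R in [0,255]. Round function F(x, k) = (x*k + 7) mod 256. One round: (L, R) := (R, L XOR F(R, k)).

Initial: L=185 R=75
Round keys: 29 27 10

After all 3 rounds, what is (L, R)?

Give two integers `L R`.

Round 1 (k=29): L=75 R=63
Round 2 (k=27): L=63 R=231
Round 3 (k=10): L=231 R=50

Answer: 231 50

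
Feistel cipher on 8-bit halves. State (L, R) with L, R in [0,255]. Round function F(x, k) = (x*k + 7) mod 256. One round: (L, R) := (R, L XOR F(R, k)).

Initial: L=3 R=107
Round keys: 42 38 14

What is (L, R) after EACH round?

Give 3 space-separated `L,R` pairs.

Answer: 107,150 150,32 32,81

Derivation:
Round 1 (k=42): L=107 R=150
Round 2 (k=38): L=150 R=32
Round 3 (k=14): L=32 R=81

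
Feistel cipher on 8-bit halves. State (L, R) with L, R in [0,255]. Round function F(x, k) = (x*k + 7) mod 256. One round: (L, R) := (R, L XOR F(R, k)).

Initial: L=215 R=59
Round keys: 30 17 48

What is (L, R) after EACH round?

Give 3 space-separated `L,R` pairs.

Answer: 59,38 38,182 182,1

Derivation:
Round 1 (k=30): L=59 R=38
Round 2 (k=17): L=38 R=182
Round 3 (k=48): L=182 R=1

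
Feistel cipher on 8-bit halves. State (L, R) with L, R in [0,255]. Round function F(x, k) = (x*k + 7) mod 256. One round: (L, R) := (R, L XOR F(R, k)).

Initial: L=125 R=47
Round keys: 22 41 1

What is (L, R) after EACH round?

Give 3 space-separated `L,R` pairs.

Answer: 47,108 108,124 124,239

Derivation:
Round 1 (k=22): L=47 R=108
Round 2 (k=41): L=108 R=124
Round 3 (k=1): L=124 R=239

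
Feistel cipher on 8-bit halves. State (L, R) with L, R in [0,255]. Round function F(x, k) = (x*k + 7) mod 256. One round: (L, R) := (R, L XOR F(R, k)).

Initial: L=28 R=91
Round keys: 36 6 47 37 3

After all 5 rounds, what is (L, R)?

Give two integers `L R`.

Round 1 (k=36): L=91 R=207
Round 2 (k=6): L=207 R=186
Round 3 (k=47): L=186 R=226
Round 4 (k=37): L=226 R=11
Round 5 (k=3): L=11 R=202

Answer: 11 202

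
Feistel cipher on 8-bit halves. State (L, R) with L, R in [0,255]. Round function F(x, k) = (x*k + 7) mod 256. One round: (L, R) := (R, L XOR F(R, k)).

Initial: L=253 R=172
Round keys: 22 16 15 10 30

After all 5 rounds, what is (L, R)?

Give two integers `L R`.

Answer: 184 137

Derivation:
Round 1 (k=22): L=172 R=50
Round 2 (k=16): L=50 R=139
Round 3 (k=15): L=139 R=30
Round 4 (k=10): L=30 R=184
Round 5 (k=30): L=184 R=137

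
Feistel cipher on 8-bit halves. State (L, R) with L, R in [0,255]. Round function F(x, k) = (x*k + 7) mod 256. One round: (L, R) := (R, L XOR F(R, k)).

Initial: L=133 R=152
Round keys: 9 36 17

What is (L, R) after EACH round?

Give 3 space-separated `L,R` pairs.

Round 1 (k=9): L=152 R=218
Round 2 (k=36): L=218 R=55
Round 3 (k=17): L=55 R=116

Answer: 152,218 218,55 55,116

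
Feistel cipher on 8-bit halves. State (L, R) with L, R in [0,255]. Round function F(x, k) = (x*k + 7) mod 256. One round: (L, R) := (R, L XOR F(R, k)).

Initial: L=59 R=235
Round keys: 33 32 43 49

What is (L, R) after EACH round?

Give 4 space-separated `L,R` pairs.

Round 1 (k=33): L=235 R=105
Round 2 (k=32): L=105 R=204
Round 3 (k=43): L=204 R=34
Round 4 (k=49): L=34 R=69

Answer: 235,105 105,204 204,34 34,69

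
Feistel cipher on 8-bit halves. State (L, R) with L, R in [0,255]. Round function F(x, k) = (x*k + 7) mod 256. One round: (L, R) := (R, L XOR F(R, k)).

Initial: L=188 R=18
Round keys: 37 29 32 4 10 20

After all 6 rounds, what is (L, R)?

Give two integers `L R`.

Answer: 147 174

Derivation:
Round 1 (k=37): L=18 R=29
Round 2 (k=29): L=29 R=66
Round 3 (k=32): L=66 R=90
Round 4 (k=4): L=90 R=45
Round 5 (k=10): L=45 R=147
Round 6 (k=20): L=147 R=174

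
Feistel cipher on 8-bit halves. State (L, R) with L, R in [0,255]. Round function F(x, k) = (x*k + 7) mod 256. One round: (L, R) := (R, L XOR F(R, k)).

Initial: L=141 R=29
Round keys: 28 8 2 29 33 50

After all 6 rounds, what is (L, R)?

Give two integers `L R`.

Answer: 188 45

Derivation:
Round 1 (k=28): L=29 R=190
Round 2 (k=8): L=190 R=234
Round 3 (k=2): L=234 R=101
Round 4 (k=29): L=101 R=146
Round 5 (k=33): L=146 R=188
Round 6 (k=50): L=188 R=45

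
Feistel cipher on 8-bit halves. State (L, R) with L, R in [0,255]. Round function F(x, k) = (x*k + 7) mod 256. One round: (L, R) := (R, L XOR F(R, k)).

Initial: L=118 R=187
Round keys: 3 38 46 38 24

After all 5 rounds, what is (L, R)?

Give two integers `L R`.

Answer: 125 54

Derivation:
Round 1 (k=3): L=187 R=78
Round 2 (k=38): L=78 R=32
Round 3 (k=46): L=32 R=137
Round 4 (k=38): L=137 R=125
Round 5 (k=24): L=125 R=54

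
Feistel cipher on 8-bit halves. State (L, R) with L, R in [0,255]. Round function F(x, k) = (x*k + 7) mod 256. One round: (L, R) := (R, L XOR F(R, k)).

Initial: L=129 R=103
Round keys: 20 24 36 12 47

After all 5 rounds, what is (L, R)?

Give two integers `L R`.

Round 1 (k=20): L=103 R=146
Round 2 (k=24): L=146 R=208
Round 3 (k=36): L=208 R=213
Round 4 (k=12): L=213 R=211
Round 5 (k=47): L=211 R=17

Answer: 211 17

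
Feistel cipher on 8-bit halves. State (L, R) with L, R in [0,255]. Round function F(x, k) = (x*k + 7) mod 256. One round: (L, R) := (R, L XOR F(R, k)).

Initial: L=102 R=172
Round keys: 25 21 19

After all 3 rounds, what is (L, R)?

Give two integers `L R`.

Answer: 76 30

Derivation:
Round 1 (k=25): L=172 R=181
Round 2 (k=21): L=181 R=76
Round 3 (k=19): L=76 R=30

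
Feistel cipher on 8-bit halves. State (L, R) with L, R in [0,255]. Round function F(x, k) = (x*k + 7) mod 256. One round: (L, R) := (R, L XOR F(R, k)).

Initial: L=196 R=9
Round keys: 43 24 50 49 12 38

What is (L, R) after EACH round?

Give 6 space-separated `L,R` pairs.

Answer: 9,78 78,94 94,45 45,250 250,146 146,73

Derivation:
Round 1 (k=43): L=9 R=78
Round 2 (k=24): L=78 R=94
Round 3 (k=50): L=94 R=45
Round 4 (k=49): L=45 R=250
Round 5 (k=12): L=250 R=146
Round 6 (k=38): L=146 R=73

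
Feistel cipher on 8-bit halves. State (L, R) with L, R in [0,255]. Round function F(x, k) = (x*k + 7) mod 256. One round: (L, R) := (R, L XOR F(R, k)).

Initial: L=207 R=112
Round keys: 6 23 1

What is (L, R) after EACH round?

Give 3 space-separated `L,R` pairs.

Answer: 112,104 104,47 47,94

Derivation:
Round 1 (k=6): L=112 R=104
Round 2 (k=23): L=104 R=47
Round 3 (k=1): L=47 R=94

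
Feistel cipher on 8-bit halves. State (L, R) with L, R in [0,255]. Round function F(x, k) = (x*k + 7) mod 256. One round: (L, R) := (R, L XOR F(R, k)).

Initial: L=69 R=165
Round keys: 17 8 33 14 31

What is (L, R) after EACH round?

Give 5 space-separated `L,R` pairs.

Round 1 (k=17): L=165 R=185
Round 2 (k=8): L=185 R=106
Round 3 (k=33): L=106 R=8
Round 4 (k=14): L=8 R=29
Round 5 (k=31): L=29 R=130

Answer: 165,185 185,106 106,8 8,29 29,130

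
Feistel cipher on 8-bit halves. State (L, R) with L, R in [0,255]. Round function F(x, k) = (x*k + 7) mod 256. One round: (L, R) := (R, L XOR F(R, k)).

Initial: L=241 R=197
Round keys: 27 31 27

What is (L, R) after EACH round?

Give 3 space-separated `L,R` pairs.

Round 1 (k=27): L=197 R=63
Round 2 (k=31): L=63 R=109
Round 3 (k=27): L=109 R=185

Answer: 197,63 63,109 109,185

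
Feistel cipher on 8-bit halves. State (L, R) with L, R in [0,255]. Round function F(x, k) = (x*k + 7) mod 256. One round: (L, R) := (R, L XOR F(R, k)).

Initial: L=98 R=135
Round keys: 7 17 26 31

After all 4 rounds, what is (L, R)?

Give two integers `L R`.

Round 1 (k=7): L=135 R=218
Round 2 (k=17): L=218 R=6
Round 3 (k=26): L=6 R=121
Round 4 (k=31): L=121 R=168

Answer: 121 168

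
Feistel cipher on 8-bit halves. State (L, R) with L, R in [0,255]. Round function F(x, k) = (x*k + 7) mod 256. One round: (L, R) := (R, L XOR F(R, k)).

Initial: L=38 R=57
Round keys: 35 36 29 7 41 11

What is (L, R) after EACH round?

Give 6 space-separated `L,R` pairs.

Answer: 57,244 244,110 110,137 137,168 168,102 102,193

Derivation:
Round 1 (k=35): L=57 R=244
Round 2 (k=36): L=244 R=110
Round 3 (k=29): L=110 R=137
Round 4 (k=7): L=137 R=168
Round 5 (k=41): L=168 R=102
Round 6 (k=11): L=102 R=193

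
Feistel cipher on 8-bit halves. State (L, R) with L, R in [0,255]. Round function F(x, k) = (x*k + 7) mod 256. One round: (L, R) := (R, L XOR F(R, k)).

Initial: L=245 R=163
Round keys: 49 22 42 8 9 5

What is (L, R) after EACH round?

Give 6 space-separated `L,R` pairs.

Round 1 (k=49): L=163 R=207
Round 2 (k=22): L=207 R=114
Round 3 (k=42): L=114 R=116
Round 4 (k=8): L=116 R=213
Round 5 (k=9): L=213 R=240
Round 6 (k=5): L=240 R=98

Answer: 163,207 207,114 114,116 116,213 213,240 240,98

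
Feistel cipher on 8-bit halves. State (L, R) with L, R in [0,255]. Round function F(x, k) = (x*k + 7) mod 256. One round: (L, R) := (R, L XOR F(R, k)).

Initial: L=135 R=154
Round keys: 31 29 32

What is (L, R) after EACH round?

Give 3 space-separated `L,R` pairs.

Round 1 (k=31): L=154 R=42
Round 2 (k=29): L=42 R=83
Round 3 (k=32): L=83 R=77

Answer: 154,42 42,83 83,77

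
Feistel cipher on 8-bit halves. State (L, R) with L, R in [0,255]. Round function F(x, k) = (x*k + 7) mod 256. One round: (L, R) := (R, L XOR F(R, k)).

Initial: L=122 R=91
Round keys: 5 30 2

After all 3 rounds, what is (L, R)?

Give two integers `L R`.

Round 1 (k=5): L=91 R=180
Round 2 (k=30): L=180 R=68
Round 3 (k=2): L=68 R=59

Answer: 68 59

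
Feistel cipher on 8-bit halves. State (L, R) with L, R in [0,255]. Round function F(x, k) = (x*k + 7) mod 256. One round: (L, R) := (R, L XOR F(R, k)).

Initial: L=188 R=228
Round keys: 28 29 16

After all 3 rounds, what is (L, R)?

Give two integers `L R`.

Round 1 (k=28): L=228 R=75
Round 2 (k=29): L=75 R=98
Round 3 (k=16): L=98 R=108

Answer: 98 108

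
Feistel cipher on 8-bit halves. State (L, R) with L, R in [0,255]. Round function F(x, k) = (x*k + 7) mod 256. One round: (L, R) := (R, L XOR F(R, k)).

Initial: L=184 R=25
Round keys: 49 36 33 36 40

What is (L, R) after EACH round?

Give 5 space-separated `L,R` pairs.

Round 1 (k=49): L=25 R=104
Round 2 (k=36): L=104 R=190
Round 3 (k=33): L=190 R=237
Round 4 (k=36): L=237 R=229
Round 5 (k=40): L=229 R=34

Answer: 25,104 104,190 190,237 237,229 229,34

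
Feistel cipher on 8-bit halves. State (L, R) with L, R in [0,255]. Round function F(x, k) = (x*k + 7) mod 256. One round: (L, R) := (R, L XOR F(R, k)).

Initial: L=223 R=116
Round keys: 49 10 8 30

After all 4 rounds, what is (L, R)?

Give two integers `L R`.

Round 1 (k=49): L=116 R=228
Round 2 (k=10): L=228 R=155
Round 3 (k=8): L=155 R=59
Round 4 (k=30): L=59 R=106

Answer: 59 106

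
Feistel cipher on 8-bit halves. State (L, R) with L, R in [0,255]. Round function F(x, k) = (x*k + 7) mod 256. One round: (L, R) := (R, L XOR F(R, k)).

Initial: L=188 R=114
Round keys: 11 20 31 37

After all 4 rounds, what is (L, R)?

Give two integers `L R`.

Round 1 (k=11): L=114 R=81
Round 2 (k=20): L=81 R=41
Round 3 (k=31): L=41 R=175
Round 4 (k=37): L=175 R=123

Answer: 175 123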